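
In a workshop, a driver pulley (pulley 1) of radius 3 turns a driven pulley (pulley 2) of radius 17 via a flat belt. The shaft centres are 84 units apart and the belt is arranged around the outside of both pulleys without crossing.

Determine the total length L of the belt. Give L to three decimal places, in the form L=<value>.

L=233.171

open belt: β = asin((r2−r1)/C) = asin(14/84) = 9.5941°
wrap1 = π − 2β = 160.8119°
wrap2 = π + 2β = 199.1881°
tangent length = C·cosβ = 82.8251
L = r1·wrap1 + r2·wrap2 + 2·C·cosβ = 3·2.8067 + 17·3.4765 + 2·82.8251 = 233.1706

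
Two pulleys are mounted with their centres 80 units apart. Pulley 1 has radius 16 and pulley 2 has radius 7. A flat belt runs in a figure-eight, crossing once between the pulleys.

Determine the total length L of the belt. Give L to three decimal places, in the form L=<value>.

L=238.916

crossed belt: β = asin((r1+r2)/C) = asin(23/80) = 16.7083°
wrap1 = wrap2 = π + 2β = 213.4167°
tangent length = C·cosβ = 76.6225
L = (r1+r2)·wrap + 2·C·cosβ = 23·3.7248 + 2·76.6225 = 238.9159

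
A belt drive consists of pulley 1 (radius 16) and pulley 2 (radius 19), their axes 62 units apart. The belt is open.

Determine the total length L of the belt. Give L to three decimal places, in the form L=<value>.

L=234.101

open belt: β = asin((r2−r1)/C) = asin(3/62) = 2.7735°
wrap1 = π − 2β = 174.4531°
wrap2 = π + 2β = 185.5469°
tangent length = C·cosβ = 61.9274
L = r1·wrap1 + r2·wrap2 + 2·C·cosβ = 16·3.0448 + 19·3.2384 + 2·61.9274 = 234.1009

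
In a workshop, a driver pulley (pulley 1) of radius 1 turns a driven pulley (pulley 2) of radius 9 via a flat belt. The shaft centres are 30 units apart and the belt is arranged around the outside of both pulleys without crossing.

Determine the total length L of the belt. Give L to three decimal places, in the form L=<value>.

L=93.562

open belt: β = asin((r2−r1)/C) = asin(8/30) = 15.4660°
wrap1 = π − 2β = 149.0680°
wrap2 = π + 2β = 210.9320°
tangent length = C·cosβ = 28.9137
L = r1·wrap1 + r2·wrap2 + 2·C·cosβ = 1·2.6017 + 9·3.6815 + 2·28.9137 = 93.5622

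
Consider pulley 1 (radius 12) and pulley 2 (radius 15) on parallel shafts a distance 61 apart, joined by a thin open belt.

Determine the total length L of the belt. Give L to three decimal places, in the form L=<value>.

open belt: β = asin((r2−r1)/C) = asin(3/61) = 2.8190°
wrap1 = π − 2β = 174.3621°
wrap2 = π + 2β = 185.6379°
tangent length = C·cosβ = 60.9262
L = r1·wrap1 + r2·wrap2 + 2·C·cosβ = 12·3.0432 + 15·3.2400 + 2·60.9262 = 206.9706

L=206.971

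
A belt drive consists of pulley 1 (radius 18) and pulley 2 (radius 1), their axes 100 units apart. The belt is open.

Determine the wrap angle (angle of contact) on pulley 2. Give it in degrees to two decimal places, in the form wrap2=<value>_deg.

wrap2=160.42_deg

open belt: β = asin((r2−r1)/C) = asin(-17/100) = -9.7878°
wrap1 = π − 2β = 199.5756°
wrap2 = π + 2β = 160.4244°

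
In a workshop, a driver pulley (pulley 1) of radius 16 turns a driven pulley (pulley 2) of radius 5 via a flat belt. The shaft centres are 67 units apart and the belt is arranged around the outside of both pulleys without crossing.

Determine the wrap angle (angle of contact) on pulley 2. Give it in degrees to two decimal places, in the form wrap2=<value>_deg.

open belt: β = asin((r2−r1)/C) = asin(-11/67) = -9.4496°
wrap1 = π − 2β = 198.8991°
wrap2 = π + 2β = 161.1009°

wrap2=161.10_deg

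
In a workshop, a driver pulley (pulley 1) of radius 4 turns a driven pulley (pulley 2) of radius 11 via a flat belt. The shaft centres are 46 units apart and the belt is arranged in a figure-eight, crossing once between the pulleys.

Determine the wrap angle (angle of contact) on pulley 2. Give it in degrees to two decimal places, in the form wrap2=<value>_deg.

wrap2=218.06_deg

crossed belt: β = asin((r1+r2)/C) = asin(15/46) = 19.0314°
wrap1 = wrap2 = π + 2β = 218.0629°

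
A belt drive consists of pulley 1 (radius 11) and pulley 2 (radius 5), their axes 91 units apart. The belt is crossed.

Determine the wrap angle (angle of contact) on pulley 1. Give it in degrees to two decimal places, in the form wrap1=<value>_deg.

crossed belt: β = asin((r1+r2)/C) = asin(16/91) = 10.1266°
wrap1 = wrap2 = π + 2β = 200.2532°

wrap1=200.25_deg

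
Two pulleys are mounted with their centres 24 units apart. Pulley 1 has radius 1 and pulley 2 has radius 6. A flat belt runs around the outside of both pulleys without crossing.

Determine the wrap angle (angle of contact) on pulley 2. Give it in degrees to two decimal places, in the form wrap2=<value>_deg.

wrap2=204.05_deg

open belt: β = asin((r2−r1)/C) = asin(5/24) = 12.0247°
wrap1 = π − 2β = 155.9506°
wrap2 = π + 2β = 204.0494°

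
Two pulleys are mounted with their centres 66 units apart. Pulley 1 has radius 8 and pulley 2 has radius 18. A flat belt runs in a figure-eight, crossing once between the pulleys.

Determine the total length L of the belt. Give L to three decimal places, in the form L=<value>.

crossed belt: β = asin((r1+r2)/C) = asin(26/66) = 23.1998°
wrap1 = wrap2 = π + 2β = 226.3997°
tangent length = C·cosβ = 60.6630
L = (r1+r2)·wrap + 2·C·cosβ = 26·3.9514 + 2·60.6630 = 224.0629

L=224.063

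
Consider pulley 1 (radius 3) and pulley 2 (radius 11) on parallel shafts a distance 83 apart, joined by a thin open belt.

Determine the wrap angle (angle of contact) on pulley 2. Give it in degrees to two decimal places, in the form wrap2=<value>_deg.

open belt: β = asin((r2−r1)/C) = asin(8/83) = 5.5311°
wrap1 = π − 2β = 168.9379°
wrap2 = π + 2β = 191.0621°

wrap2=191.06_deg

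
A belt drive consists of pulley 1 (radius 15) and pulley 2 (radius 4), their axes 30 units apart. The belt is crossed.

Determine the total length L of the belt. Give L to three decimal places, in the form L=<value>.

L=132.185

crossed belt: β = asin((r1+r2)/C) = asin(19/30) = 39.2965°
wrap1 = wrap2 = π + 2β = 258.5930°
tangent length = C·cosβ = 23.2164
L = (r1+r2)·wrap + 2·C·cosβ = 19·4.5133 + 2·23.2164 = 132.1854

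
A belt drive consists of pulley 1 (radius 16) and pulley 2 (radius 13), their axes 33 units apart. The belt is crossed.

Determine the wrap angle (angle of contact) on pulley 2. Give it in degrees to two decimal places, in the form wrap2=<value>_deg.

crossed belt: β = asin((r1+r2)/C) = asin(29/33) = 61.4965°
wrap1 = wrap2 = π + 2β = 302.9930°

wrap2=302.99_deg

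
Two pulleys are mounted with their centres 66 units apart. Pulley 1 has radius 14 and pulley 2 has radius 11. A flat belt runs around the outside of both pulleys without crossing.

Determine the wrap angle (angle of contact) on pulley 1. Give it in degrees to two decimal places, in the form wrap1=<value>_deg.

wrap1=185.21_deg

open belt: β = asin((r2−r1)/C) = asin(-3/66) = -2.6053°
wrap1 = π − 2β = 185.2105°
wrap2 = π + 2β = 174.7895°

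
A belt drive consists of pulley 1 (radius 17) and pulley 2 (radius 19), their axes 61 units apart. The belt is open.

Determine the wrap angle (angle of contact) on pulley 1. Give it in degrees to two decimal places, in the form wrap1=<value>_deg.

wrap1=176.24_deg

open belt: β = asin((r2−r1)/C) = asin(2/61) = 1.8789°
wrap1 = π − 2β = 176.2422°
wrap2 = π + 2β = 183.7578°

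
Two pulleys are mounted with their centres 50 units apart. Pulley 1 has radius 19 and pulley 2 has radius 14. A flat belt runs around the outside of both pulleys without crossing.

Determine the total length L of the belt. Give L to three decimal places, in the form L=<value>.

open belt: β = asin((r2−r1)/C) = asin(-5/50) = -5.7392°
wrap1 = π − 2β = 191.4783°
wrap2 = π + 2β = 168.5217°
tangent length = C·cosβ = 49.7494
L = r1·wrap1 + r2·wrap2 + 2·C·cosβ = 19·3.3419 + 14·2.9413 + 2·49.7494 = 204.1730

L=204.173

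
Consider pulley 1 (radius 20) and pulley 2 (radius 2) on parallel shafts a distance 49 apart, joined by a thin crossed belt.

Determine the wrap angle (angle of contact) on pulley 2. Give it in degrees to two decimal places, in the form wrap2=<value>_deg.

wrap2=233.36_deg

crossed belt: β = asin((r1+r2)/C) = asin(22/49) = 26.6782°
wrap1 = wrap2 = π + 2β = 233.3565°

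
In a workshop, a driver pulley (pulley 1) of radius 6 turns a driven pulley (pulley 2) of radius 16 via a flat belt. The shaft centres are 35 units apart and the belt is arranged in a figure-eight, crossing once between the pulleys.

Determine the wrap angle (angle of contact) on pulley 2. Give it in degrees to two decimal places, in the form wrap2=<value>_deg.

wrap2=257.89_deg

crossed belt: β = asin((r1+r2)/C) = asin(22/35) = 38.9448°
wrap1 = wrap2 = π + 2β = 257.8896°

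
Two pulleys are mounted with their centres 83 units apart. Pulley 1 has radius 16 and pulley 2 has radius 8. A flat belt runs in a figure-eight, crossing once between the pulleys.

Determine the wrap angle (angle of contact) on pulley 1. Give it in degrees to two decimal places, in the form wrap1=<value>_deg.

crossed belt: β = asin((r1+r2)/C) = asin(24/83) = 16.8075°
wrap1 = wrap2 = π + 2β = 213.6149°

wrap1=213.61_deg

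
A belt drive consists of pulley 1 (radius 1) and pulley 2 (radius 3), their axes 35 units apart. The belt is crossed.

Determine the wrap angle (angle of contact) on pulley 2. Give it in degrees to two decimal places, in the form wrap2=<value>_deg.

crossed belt: β = asin((r1+r2)/C) = asin(4/35) = 6.5624°
wrap1 = wrap2 = π + 2β = 193.1249°

wrap2=193.12_deg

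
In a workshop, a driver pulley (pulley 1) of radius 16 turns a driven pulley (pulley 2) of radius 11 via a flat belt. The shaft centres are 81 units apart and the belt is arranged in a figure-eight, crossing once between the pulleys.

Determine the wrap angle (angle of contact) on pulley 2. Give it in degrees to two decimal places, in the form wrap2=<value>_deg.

crossed belt: β = asin((r1+r2)/C) = asin(27/81) = 19.4712°
wrap1 = wrap2 = π + 2β = 218.9424°

wrap2=218.94_deg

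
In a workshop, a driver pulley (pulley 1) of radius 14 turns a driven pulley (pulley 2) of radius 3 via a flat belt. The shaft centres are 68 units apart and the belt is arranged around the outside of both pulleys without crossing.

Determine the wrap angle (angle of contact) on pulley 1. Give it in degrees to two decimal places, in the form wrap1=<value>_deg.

wrap1=198.62_deg

open belt: β = asin((r2−r1)/C) = asin(-11/68) = -9.3093°
wrap1 = π − 2β = 198.6187°
wrap2 = π + 2β = 161.3813°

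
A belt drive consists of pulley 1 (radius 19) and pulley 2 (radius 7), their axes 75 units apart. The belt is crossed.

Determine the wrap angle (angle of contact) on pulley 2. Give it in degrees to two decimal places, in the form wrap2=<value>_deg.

wrap2=220.57_deg

crossed belt: β = asin((r1+r2)/C) = asin(26/75) = 20.2836°
wrap1 = wrap2 = π + 2β = 220.5671°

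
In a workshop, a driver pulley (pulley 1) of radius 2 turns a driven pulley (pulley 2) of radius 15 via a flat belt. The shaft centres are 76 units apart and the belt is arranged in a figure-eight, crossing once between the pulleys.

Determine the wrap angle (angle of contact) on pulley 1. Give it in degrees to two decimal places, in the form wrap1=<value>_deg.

crossed belt: β = asin((r1+r2)/C) = asin(17/76) = 12.9255°
wrap1 = wrap2 = π + 2β = 205.8510°

wrap1=205.85_deg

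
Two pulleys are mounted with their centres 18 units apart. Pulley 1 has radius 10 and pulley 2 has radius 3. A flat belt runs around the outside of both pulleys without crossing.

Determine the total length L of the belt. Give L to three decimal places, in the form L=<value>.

open belt: β = asin((r2−r1)/C) = asin(-7/18) = -22.8854°
wrap1 = π − 2β = 225.7708°
wrap2 = π + 2β = 134.2292°
tangent length = C·cosβ = 16.5831
L = r1·wrap1 + r2·wrap2 + 2·C·cosβ = 10·3.9404 + 3·2.3427 + 2·16.5831 = 79.5989

L=79.599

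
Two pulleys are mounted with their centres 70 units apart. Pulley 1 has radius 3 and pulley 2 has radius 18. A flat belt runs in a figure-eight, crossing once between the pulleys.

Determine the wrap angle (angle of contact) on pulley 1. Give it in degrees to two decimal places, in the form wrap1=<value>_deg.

wrap1=214.92_deg

crossed belt: β = asin((r1+r2)/C) = asin(21/70) = 17.4576°
wrap1 = wrap2 = π + 2β = 214.9152°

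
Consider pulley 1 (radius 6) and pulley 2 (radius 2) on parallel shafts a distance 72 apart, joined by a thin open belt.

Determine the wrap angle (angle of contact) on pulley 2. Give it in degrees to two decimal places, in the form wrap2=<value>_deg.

open belt: β = asin((r2−r1)/C) = asin(-4/72) = -3.1847°
wrap1 = π − 2β = 186.3695°
wrap2 = π + 2β = 173.6305°

wrap2=173.63_deg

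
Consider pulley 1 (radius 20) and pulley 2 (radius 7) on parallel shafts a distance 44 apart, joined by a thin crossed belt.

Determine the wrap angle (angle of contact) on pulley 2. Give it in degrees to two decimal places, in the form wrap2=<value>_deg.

wrap2=255.71_deg

crossed belt: β = asin((r1+r2)/C) = asin(27/44) = 37.8529°
wrap1 = wrap2 = π + 2β = 255.7058°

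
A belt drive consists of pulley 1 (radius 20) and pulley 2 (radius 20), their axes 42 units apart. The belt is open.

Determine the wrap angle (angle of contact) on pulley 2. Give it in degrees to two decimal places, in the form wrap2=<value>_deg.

open belt: β = asin((r2−r1)/C) = asin(0/42) = 0.0000°
wrap1 = π − 2β = 180.0000°
wrap2 = π + 2β = 180.0000°

wrap2=180.00_deg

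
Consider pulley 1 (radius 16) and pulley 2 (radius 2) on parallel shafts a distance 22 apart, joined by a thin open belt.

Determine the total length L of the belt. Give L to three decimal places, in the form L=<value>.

open belt: β = asin((r2−r1)/C) = asin(-14/22) = -39.5212°
wrap1 = π − 2β = 259.0424°
wrap2 = π + 2β = 100.9576°
tangent length = C·cosβ = 16.9706
L = r1·wrap1 + r2·wrap2 + 2·C·cosβ = 16·4.5211 + 2·1.7620 + 2·16.9706 = 109.8035

L=109.803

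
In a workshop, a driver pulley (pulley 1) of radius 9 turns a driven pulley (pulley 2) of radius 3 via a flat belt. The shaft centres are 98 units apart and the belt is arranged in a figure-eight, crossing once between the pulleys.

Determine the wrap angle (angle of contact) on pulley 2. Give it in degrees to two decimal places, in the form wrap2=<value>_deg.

crossed belt: β = asin((r1+r2)/C) = asin(12/98) = 7.0335°
wrap1 = wrap2 = π + 2β = 194.0669°

wrap2=194.07_deg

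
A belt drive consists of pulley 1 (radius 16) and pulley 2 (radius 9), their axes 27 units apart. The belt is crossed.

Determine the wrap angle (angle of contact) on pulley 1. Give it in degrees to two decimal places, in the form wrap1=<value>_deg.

wrap1=315.62_deg

crossed belt: β = asin((r1+r2)/C) = asin(25/27) = 67.8084°
wrap1 = wrap2 = π + 2β = 315.6168°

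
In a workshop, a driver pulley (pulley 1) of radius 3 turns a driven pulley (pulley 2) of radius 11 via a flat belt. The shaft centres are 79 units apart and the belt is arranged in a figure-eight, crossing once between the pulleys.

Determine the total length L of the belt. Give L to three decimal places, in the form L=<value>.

L=204.470

crossed belt: β = asin((r1+r2)/C) = asin(14/79) = 10.2076°
wrap1 = wrap2 = π + 2β = 200.4152°
tangent length = C·cosβ = 77.7496
L = (r1+r2)·wrap + 2·C·cosβ = 14·3.4979 + 2·77.7496 = 204.4699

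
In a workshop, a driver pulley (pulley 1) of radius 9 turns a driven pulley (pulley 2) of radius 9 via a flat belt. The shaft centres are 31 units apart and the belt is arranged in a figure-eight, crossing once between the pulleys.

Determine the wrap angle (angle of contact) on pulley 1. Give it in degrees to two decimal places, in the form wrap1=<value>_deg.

crossed belt: β = asin((r1+r2)/C) = asin(18/31) = 35.4959°
wrap1 = wrap2 = π + 2β = 250.9919°

wrap1=250.99_deg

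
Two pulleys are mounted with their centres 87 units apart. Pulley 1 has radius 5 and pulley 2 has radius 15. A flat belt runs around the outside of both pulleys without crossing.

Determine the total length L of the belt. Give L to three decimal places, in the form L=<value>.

open belt: β = asin((r2−r1)/C) = asin(10/87) = 6.6003°
wrap1 = π − 2β = 166.7994°
wrap2 = π + 2β = 193.2006°
tangent length = C·cosβ = 86.4234
L = r1·wrap1 + r2·wrap2 + 2·C·cosβ = 5·2.9112 + 15·3.3720 + 2·86.4234 = 237.9825

L=237.983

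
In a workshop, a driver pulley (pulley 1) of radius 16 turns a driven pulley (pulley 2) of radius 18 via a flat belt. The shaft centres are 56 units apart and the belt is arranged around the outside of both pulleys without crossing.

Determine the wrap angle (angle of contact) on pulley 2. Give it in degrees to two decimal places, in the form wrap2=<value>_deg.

wrap2=184.09_deg

open belt: β = asin((r2−r1)/C) = asin(2/56) = 2.0467°
wrap1 = π − 2β = 175.9066°
wrap2 = π + 2β = 184.0934°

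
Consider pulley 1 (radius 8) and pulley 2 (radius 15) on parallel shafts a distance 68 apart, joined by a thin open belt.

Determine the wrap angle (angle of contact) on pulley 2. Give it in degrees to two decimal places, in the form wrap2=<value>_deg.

open belt: β = asin((r2−r1)/C) = asin(7/68) = 5.9086°
wrap1 = π − 2β = 168.1829°
wrap2 = π + 2β = 191.8171°

wrap2=191.82_deg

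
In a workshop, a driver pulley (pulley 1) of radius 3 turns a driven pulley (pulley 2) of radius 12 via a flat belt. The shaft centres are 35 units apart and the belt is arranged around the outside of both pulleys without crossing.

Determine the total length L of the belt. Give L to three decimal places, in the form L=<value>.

L=119.451

open belt: β = asin((r2−r1)/C) = asin(9/35) = 14.9006°
wrap1 = π − 2β = 150.1988°
wrap2 = π + 2β = 209.8012°
tangent length = C·cosβ = 33.8231
L = r1·wrap1 + r2·wrap2 + 2·C·cosβ = 3·2.6215 + 12·3.6617 + 2·33.8231 = 119.4512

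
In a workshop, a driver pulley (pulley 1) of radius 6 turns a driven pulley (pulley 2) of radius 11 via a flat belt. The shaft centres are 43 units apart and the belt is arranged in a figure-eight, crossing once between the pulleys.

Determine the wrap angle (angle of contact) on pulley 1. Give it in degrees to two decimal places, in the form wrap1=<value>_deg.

wrap1=226.58_deg

crossed belt: β = asin((r1+r2)/C) = asin(17/43) = 23.2877°
wrap1 = wrap2 = π + 2β = 226.5755°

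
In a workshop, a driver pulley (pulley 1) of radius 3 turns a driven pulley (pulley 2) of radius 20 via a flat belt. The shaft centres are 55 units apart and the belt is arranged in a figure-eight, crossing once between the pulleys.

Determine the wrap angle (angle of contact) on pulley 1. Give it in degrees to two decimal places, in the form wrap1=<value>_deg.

crossed belt: β = asin((r1+r2)/C) = asin(23/55) = 24.7199°
wrap1 = wrap2 = π + 2β = 229.4397°

wrap1=229.44_deg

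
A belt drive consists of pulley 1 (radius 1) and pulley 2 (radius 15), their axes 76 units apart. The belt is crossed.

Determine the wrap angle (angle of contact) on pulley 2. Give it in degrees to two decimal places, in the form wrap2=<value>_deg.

wrap2=204.31_deg

crossed belt: β = asin((r1+r2)/C) = asin(16/76) = 12.1532°
wrap1 = wrap2 = π + 2β = 204.3064°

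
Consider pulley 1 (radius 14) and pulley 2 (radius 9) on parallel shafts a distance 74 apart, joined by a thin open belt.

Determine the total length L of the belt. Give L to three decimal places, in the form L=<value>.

open belt: β = asin((r2−r1)/C) = asin(-5/74) = -3.8743°
wrap1 = π − 2β = 187.7486°
wrap2 = π + 2β = 172.2514°
tangent length = C·cosβ = 73.8309
L = r1·wrap1 + r2·wrap2 + 2·C·cosβ = 14·3.2768 + 9·3.0064 + 2·73.8309 = 220.5946

L=220.595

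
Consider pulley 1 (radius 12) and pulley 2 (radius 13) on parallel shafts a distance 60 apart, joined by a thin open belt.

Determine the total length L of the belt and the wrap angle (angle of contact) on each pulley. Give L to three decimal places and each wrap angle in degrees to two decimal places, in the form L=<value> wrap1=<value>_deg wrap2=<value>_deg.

L=198.556 wrap1=178.09_deg wrap2=181.91_deg

open belt: β = asin((r2−r1)/C) = asin(1/60) = 0.9550°
wrap1 = π − 2β = 178.0901°
wrap2 = π + 2β = 181.9099°
tangent length = C·cosβ = 59.9917
L = r1·wrap1 + r2·wrap2 + 2·C·cosβ = 12·3.1083 + 13·3.1749 + 2·59.9917 = 198.5565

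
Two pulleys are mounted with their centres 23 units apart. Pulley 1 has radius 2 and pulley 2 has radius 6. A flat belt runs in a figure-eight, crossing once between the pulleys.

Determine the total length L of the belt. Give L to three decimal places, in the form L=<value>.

L=73.944

crossed belt: β = asin((r1+r2)/C) = asin(8/23) = 20.3544°
wrap1 = wrap2 = π + 2β = 220.7088°
tangent length = C·cosβ = 21.5639
L = (r1+r2)·wrap + 2·C·cosβ = 8·3.8521 + 2·21.5639 = 73.9445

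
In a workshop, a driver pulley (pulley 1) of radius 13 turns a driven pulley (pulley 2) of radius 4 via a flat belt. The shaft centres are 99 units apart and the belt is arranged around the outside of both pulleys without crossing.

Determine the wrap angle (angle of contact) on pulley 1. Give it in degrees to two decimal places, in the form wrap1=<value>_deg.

open belt: β = asin((r2−r1)/C) = asin(-9/99) = -5.2159°
wrap1 = π − 2β = 190.4318°
wrap2 = π + 2β = 169.5682°

wrap1=190.43_deg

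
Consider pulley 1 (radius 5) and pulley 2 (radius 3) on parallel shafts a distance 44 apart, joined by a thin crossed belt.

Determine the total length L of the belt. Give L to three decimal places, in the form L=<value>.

L=114.591

crossed belt: β = asin((r1+r2)/C) = asin(8/44) = 10.4757°
wrap1 = wrap2 = π + 2β = 200.9514°
tangent length = C·cosβ = 43.2666
L = (r1+r2)·wrap + 2·C·cosβ = 8·3.5073 + 2·43.2666 = 114.5913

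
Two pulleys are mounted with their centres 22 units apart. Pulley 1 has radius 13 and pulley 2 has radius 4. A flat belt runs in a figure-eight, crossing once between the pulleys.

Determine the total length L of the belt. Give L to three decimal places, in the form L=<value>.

L=111.362

crossed belt: β = asin((r1+r2)/C) = asin(17/22) = 50.5994°
wrap1 = wrap2 = π + 2β = 281.1989°
tangent length = C·cosβ = 13.9642
L = (r1+r2)·wrap + 2·C·cosβ = 17·4.9078 + 2·13.9642 = 111.3619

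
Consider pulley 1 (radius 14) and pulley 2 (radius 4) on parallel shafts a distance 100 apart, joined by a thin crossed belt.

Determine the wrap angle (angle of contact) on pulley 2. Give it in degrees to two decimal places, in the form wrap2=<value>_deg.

crossed belt: β = asin((r1+r2)/C) = asin(18/100) = 10.3698°
wrap1 = wrap2 = π + 2β = 200.7395°

wrap2=200.74_deg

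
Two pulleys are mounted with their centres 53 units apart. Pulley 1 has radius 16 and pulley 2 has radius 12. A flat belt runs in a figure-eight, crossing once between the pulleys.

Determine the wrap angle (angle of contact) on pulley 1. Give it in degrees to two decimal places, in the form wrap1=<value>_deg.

wrap1=243.78_deg

crossed belt: β = asin((r1+r2)/C) = asin(28/53) = 31.8908°
wrap1 = wrap2 = π + 2β = 243.7816°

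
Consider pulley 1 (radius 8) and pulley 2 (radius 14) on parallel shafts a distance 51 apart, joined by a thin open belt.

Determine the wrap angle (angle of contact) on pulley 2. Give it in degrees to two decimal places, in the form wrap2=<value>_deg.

wrap2=193.51_deg

open belt: β = asin((r2−r1)/C) = asin(6/51) = 6.7563°
wrap1 = π − 2β = 166.4873°
wrap2 = π + 2β = 193.5127°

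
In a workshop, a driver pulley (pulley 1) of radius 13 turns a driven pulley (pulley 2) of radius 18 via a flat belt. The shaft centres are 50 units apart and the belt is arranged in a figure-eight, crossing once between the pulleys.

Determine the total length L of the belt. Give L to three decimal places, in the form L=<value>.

L=217.312

crossed belt: β = asin((r1+r2)/C) = asin(31/50) = 38.3161°
wrap1 = wrap2 = π + 2β = 256.6323°
tangent length = C·cosβ = 39.2301
L = (r1+r2)·wrap + 2·C·cosβ = 31·4.4791 + 2·39.2301 = 217.3116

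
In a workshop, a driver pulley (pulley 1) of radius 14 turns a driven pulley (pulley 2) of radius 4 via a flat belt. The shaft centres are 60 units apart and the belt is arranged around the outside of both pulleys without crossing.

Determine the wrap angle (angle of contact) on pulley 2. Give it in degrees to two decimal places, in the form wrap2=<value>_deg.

open belt: β = asin((r2−r1)/C) = asin(-10/60) = -9.5941°
wrap1 = π − 2β = 199.1881°
wrap2 = π + 2β = 160.8119°

wrap2=160.81_deg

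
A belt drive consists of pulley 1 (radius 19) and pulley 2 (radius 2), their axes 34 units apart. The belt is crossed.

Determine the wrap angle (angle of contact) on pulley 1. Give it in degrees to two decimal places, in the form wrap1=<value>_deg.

crossed belt: β = asin((r1+r2)/C) = asin(21/34) = 38.1445°
wrap1 = wrap2 = π + 2β = 256.2890°

wrap1=256.29_deg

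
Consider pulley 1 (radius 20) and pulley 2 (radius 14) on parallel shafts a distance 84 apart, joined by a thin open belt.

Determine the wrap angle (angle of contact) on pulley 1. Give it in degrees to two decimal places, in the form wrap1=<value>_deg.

open belt: β = asin((r2−r1)/C) = asin(-6/84) = -4.0960°
wrap1 = π − 2β = 188.1921°
wrap2 = π + 2β = 171.8079°

wrap1=188.19_deg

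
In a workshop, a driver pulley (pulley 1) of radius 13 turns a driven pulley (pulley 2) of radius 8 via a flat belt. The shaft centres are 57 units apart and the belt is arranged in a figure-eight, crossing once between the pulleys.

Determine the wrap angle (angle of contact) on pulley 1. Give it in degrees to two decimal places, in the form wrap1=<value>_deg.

crossed belt: β = asin((r1+r2)/C) = asin(21/57) = 21.6183°
wrap1 = wrap2 = π + 2β = 223.2365°

wrap1=223.24_deg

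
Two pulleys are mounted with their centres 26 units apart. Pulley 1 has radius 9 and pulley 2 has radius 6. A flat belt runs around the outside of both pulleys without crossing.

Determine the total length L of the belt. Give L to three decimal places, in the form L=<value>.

open belt: β = asin((r2−r1)/C) = asin(-3/26) = -6.6258°
wrap1 = π − 2β = 193.2516°
wrap2 = π + 2β = 166.7484°
tangent length = C·cosβ = 25.8263
L = r1·wrap1 + r2·wrap2 + 2·C·cosβ = 9·3.3729 + 6·2.9103 + 2·25.8263 = 99.4704

L=99.470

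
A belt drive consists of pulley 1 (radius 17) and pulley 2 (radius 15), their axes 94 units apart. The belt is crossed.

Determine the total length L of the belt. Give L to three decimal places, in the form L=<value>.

crossed belt: β = asin((r1+r2)/C) = asin(32/94) = 19.9028°
wrap1 = wrap2 = π + 2β = 219.8056°
tangent length = C·cosβ = 88.3855
L = (r1+r2)·wrap + 2·C·cosβ = 32·3.8363 + 2·88.3855 = 299.5336

L=299.534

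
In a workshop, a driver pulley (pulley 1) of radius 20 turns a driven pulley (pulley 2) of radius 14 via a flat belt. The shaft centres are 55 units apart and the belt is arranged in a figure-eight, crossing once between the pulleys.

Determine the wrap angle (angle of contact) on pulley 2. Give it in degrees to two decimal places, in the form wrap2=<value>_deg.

crossed belt: β = asin((r1+r2)/C) = asin(34/55) = 38.1835°
wrap1 = wrap2 = π + 2β = 256.3670°

wrap2=256.37_deg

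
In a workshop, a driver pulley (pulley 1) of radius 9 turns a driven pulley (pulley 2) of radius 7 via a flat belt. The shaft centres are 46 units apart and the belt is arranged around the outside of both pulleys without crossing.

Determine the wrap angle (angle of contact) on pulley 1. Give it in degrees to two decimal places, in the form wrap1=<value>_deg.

wrap1=184.98_deg

open belt: β = asin((r2−r1)/C) = asin(-2/46) = -2.4919°
wrap1 = π − 2β = 184.9838°
wrap2 = π + 2β = 175.0162°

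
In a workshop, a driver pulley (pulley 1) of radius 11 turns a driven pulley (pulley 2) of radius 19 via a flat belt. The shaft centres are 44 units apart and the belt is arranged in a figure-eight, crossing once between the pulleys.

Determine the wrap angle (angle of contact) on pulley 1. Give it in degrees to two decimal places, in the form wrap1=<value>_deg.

wrap1=265.97_deg

crossed belt: β = asin((r1+r2)/C) = asin(30/44) = 42.9859°
wrap1 = wrap2 = π + 2β = 265.9718°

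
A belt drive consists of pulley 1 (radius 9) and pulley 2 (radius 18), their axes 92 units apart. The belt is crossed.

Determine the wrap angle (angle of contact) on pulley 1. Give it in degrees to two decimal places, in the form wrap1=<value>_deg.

crossed belt: β = asin((r1+r2)/C) = asin(27/92) = 17.0663°
wrap1 = wrap2 = π + 2β = 214.1326°

wrap1=214.13_deg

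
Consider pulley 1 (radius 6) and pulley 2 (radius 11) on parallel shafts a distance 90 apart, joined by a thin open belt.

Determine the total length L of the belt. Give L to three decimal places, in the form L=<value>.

open belt: β = asin((r2−r1)/C) = asin(5/90) = 3.1847°
wrap1 = π − 2β = 173.6305°
wrap2 = π + 2β = 186.3695°
tangent length = C·cosβ = 89.8610
L = r1·wrap1 + r2·wrap2 + 2·C·cosβ = 6·3.0304 + 11·3.2528 + 2·89.8610 = 233.6849

L=233.685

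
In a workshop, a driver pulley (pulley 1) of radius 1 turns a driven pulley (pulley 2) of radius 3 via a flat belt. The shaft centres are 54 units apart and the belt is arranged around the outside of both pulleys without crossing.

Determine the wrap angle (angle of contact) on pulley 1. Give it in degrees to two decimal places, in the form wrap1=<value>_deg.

wrap1=175.75_deg

open belt: β = asin((r2−r1)/C) = asin(2/54) = 2.1226°
wrap1 = π − 2β = 175.7549°
wrap2 = π + 2β = 184.2451°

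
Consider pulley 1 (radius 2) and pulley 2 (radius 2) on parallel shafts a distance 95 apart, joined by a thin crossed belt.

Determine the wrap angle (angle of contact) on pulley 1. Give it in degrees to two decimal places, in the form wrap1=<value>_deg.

wrap1=184.83_deg

crossed belt: β = asin((r1+r2)/C) = asin(4/95) = 2.4132°
wrap1 = wrap2 = π + 2β = 184.8263°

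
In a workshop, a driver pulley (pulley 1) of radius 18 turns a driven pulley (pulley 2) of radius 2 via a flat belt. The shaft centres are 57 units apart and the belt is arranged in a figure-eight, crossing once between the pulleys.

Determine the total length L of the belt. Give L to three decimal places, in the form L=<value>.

L=183.924

crossed belt: β = asin((r1+r2)/C) = asin(20/57) = 20.5410°
wrap1 = wrap2 = π + 2β = 221.0820°
tangent length = C·cosβ = 53.3760
L = (r1+r2)·wrap + 2·C·cosβ = 20·3.8586 + 2·53.3760 = 183.9242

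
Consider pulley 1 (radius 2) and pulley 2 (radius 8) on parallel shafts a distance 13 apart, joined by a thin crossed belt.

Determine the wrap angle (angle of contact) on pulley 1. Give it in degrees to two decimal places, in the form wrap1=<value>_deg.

wrap1=280.57_deg

crossed belt: β = asin((r1+r2)/C) = asin(10/13) = 50.2849°
wrap1 = wrap2 = π + 2β = 280.5697°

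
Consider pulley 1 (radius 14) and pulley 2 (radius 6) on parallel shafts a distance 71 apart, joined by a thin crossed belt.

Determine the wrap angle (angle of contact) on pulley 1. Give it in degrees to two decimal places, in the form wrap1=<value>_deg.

crossed belt: β = asin((r1+r2)/C) = asin(20/71) = 16.3611°
wrap1 = wrap2 = π + 2β = 212.7222°

wrap1=212.72_deg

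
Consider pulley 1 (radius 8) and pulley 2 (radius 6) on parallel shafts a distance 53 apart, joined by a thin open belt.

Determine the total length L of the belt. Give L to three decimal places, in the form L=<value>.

open belt: β = asin((r2−r1)/C) = asin(-2/53) = -2.1626°
wrap1 = π − 2β = 184.3252°
wrap2 = π + 2β = 175.6748°
tangent length = C·cosβ = 52.9623
L = r1·wrap1 + r2·wrap2 + 2·C·cosβ = 8·3.2171 + 6·3.0661 + 2·52.9623 = 150.0578

L=150.058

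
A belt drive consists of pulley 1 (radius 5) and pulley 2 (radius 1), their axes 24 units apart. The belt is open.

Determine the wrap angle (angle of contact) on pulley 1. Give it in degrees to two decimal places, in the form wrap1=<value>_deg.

wrap1=199.19_deg

open belt: β = asin((r2−r1)/C) = asin(-4/24) = -9.5941°
wrap1 = π − 2β = 199.1881°
wrap2 = π + 2β = 160.8119°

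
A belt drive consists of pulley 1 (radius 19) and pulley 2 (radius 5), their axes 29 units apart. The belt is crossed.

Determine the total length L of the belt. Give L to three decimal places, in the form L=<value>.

crossed belt: β = asin((r1+r2)/C) = asin(24/29) = 55.8516°
wrap1 = wrap2 = π + 2β = 291.7032°
tangent length = C·cosβ = 16.2788
L = (r1+r2)·wrap + 2·C·cosβ = 24·5.0912 + 2·16.2788 = 154.7460

L=154.746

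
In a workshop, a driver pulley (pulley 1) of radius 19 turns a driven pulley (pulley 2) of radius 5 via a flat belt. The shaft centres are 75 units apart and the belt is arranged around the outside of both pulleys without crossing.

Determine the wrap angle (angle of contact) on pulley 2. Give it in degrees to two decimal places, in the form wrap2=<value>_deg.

open belt: β = asin((r2−r1)/C) = asin(-14/75) = -10.7583°
wrap1 = π − 2β = 201.5166°
wrap2 = π + 2β = 158.4834°

wrap2=158.48_deg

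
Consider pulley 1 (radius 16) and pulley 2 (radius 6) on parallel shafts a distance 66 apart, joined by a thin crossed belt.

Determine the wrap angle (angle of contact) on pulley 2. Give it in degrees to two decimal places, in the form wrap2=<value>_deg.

crossed belt: β = asin((r1+r2)/C) = asin(22/66) = 19.4712°
wrap1 = wrap2 = π + 2β = 218.9424°

wrap2=218.94_deg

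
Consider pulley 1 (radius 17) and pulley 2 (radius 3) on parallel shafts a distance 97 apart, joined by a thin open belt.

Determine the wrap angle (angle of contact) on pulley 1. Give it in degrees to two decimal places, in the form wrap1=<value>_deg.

wrap1=196.60_deg

open belt: β = asin((r2−r1)/C) = asin(-14/97) = -8.2985°
wrap1 = π − 2β = 196.5970°
wrap2 = π + 2β = 163.4030°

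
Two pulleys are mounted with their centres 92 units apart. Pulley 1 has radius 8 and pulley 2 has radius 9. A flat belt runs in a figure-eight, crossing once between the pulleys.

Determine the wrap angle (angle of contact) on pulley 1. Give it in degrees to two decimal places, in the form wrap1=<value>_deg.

crossed belt: β = asin((r1+r2)/C) = asin(17/92) = 10.6485°
wrap1 = wrap2 = π + 2β = 201.2969°

wrap1=201.30_deg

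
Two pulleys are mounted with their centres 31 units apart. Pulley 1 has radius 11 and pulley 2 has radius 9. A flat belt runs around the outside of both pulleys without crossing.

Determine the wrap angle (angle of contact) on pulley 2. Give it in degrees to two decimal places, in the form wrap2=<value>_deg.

open belt: β = asin((r2−r1)/C) = asin(-2/31) = -3.6991°
wrap1 = π − 2β = 187.3981°
wrap2 = π + 2β = 172.6019°

wrap2=172.60_deg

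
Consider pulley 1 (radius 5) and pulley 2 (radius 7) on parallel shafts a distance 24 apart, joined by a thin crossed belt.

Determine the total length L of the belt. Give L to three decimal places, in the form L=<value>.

crossed belt: β = asin((r1+r2)/C) = asin(12/24) = 30.0000°
wrap1 = wrap2 = π + 2β = 240.0000°
tangent length = C·cosβ = 20.7846
L = (r1+r2)·wrap + 2·C·cosβ = 12·4.1888 + 2·20.7846 = 91.8347

L=91.835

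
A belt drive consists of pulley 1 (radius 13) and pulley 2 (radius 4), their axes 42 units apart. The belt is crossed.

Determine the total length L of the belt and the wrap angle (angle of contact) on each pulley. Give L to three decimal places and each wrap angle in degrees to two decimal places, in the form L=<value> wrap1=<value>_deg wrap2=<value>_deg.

L=144.387 wrap1=227.75_deg wrap2=227.75_deg

crossed belt: β = asin((r1+r2)/C) = asin(17/42) = 23.8762°
wrap1 = wrap2 = π + 2β = 227.7524°
tangent length = C·cosβ = 38.4057
L = (r1+r2)·wrap + 2·C·cosβ = 17·3.9750 + 2·38.4057 = 144.3870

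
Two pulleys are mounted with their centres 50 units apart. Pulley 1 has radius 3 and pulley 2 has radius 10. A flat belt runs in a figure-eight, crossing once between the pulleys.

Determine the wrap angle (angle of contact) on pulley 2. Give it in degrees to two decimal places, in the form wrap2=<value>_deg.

wrap2=210.14_deg

crossed belt: β = asin((r1+r2)/C) = asin(13/50) = 15.0701°
wrap1 = wrap2 = π + 2β = 210.1401°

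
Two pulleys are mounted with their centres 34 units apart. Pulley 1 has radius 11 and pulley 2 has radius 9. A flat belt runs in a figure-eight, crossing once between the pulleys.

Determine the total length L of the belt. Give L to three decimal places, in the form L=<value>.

L=142.978

crossed belt: β = asin((r1+r2)/C) = asin(20/34) = 36.0319°
wrap1 = wrap2 = π + 2β = 252.0638°
tangent length = C·cosβ = 27.4955
L = (r1+r2)·wrap + 2·C·cosβ = 20·4.3993 + 2·27.4955 = 142.9778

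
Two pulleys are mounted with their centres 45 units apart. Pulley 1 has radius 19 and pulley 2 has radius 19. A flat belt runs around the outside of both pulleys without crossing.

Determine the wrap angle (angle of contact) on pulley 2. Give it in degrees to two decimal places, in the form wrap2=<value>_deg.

open belt: β = asin((r2−r1)/C) = asin(0/45) = 0.0000°
wrap1 = π − 2β = 180.0000°
wrap2 = π + 2β = 180.0000°

wrap2=180.00_deg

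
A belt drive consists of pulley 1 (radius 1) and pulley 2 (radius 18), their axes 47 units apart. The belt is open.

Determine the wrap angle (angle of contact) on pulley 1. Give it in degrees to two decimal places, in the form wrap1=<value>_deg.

wrap1=137.59_deg

open belt: β = asin((r2−r1)/C) = asin(17/47) = 21.2048°
wrap1 = π − 2β = 137.5905°
wrap2 = π + 2β = 222.4095°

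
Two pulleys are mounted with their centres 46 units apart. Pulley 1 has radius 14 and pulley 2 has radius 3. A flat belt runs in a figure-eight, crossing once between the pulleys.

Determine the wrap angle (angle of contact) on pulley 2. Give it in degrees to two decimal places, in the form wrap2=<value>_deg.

wrap2=223.38_deg

crossed belt: β = asin((r1+r2)/C) = asin(17/46) = 21.6888°
wrap1 = wrap2 = π + 2β = 223.3776°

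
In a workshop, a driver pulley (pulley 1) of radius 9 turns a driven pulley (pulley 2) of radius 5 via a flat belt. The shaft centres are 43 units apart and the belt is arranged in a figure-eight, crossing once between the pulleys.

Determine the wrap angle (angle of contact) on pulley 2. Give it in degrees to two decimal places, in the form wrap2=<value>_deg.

wrap2=218.00_deg

crossed belt: β = asin((r1+r2)/C) = asin(14/43) = 19.0008°
wrap1 = wrap2 = π + 2β = 218.0016°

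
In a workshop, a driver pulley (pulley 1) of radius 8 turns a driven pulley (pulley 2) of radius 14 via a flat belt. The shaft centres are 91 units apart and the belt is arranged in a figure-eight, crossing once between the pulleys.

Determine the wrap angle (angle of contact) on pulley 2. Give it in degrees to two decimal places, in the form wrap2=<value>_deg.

crossed belt: β = asin((r1+r2)/C) = asin(22/91) = 13.9903°
wrap1 = wrap2 = π + 2β = 207.9807°

wrap2=207.98_deg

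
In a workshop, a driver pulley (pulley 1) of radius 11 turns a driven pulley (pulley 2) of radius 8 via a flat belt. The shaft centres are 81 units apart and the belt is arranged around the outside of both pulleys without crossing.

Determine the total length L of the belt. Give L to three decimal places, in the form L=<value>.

open belt: β = asin((r2−r1)/C) = asin(-3/81) = -2.1226°
wrap1 = π − 2β = 184.2451°
wrap2 = π + 2β = 175.7549°
tangent length = C·cosβ = 80.9444
L = r1·wrap1 + r2·wrap2 + 2·C·cosβ = 11·3.2157 + 8·3.0675 + 2·80.9444 = 221.8014

L=221.801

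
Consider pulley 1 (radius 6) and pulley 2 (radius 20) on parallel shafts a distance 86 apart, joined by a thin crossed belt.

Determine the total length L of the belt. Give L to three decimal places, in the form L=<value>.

crossed belt: β = asin((r1+r2)/C) = asin(26/86) = 17.5973°
wrap1 = wrap2 = π + 2β = 215.1947°
tangent length = C·cosβ = 81.9756
L = (r1+r2)·wrap + 2·C·cosβ = 26·3.7559 + 2·81.9756 = 261.6035

L=261.603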